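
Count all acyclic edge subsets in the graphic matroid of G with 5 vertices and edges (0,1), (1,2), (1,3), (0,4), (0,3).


An independent set in a graphic matroid is an acyclic edge subset.
G has 5 vertices and 5 edges.
Enumerate all 2^5 = 32 subsets, checking for acyclicity.
Total independent sets = 28.

28


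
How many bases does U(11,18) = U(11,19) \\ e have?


Deleting e from U(11,19) gives U(11,18) since n > r.
Bases of U(11,18) = (18 choose 11) = 31824.

31824


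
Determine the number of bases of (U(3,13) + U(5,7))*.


(M1+M2)* = M1* + M2*.
M1* = U(10,13), bases: C(13,10) = 286.
M2* = U(2,7), bases: C(7,2) = 21.
|B(M*)| = 286 * 21 = 6006.

6006


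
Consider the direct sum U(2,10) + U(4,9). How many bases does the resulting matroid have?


Bases of a direct sum M1 + M2: |B| = |B(M1)| * |B(M2)|.
|B(U(2,10))| = C(10,2) = 45.
|B(U(4,9))| = C(9,4) = 126.
Total bases = 45 * 126 = 5670.

5670


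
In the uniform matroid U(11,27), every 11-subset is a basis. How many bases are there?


Bases of U(11,27) are all 11-element subsets of the 27-element ground set.
Number of bases = C(27,11).
C(27,11) = 13037895.

13037895


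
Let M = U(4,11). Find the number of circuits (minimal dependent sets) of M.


In U(4,11), circuits are the (5)-element subsets.
Any set of 5 elements is dependent, and removing any one element gives
an independent set of size 4, so it is a minimal dependent set.
Number of circuits = C(11,5) = 11! / (5! * 6!) = 462.

462


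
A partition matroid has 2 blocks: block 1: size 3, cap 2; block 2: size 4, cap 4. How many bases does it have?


A basis picks exactly ci elements from block i.
Number of bases = product of C(|Si|, ci).
= C(3,2) * C(4,4)
= 3 * 1
= 3.

3


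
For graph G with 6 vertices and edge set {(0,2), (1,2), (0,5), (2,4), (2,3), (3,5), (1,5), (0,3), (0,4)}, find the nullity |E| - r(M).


Cycle rank (nullity) = |E| - r(M) = |E| - (|V| - c).
|E| = 9, |V| = 6, c = 1.
Nullity = 9 - (6 - 1) = 9 - 5 = 4.

4


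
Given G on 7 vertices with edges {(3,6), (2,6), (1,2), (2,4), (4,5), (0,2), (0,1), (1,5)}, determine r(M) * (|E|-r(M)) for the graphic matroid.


r(M) = |V| - c = 7 - 1 = 6.
nullity = |E| - r(M) = 8 - 6 = 2.
Product = 6 * 2 = 12.

12


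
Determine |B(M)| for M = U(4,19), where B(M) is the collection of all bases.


Bases of U(4,19) are all 4-element subsets of the 19-element ground set.
Number of bases = C(19,4).
(19 choose 4) = 3876.

3876


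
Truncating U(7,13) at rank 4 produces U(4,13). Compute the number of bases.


Truncating U(7,13) to rank 4 gives U(4,13).
Bases of U(4,13) are all 4-element subsets of 13 elements.
Number of bases = C(13,4) = 13! / (4! * 9!) = 715.

715


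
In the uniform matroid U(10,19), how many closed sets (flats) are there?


Flats of U(10,19): every subset of size < 10 is a flat, plus E itself.
Count = C(19,0) + C(19,1) + C(19,2) + C(19,3) + C(19,4) + C(19,5) + C(19,6) + C(19,7) + C(19,8) + C(19,9) + 1
     = 1 + 19 + 171 + 969 + 3876 + 11628 + 27132 + 50388 + 75582 + 92378 + 1
     = 262145.

262145


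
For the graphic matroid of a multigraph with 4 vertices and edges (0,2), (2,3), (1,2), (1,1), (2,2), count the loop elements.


In a graphic matroid, a loop is a self-loop edge (u,u) with rank 0.
Examining all 5 edges for self-loops...
Self-loops found: (1,1), (2,2)
Number of loops = 2.

2


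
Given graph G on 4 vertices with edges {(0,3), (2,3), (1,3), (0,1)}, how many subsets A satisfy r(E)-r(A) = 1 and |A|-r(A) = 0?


R(x,y) = sum over A in 2^E of x^(r(E)-r(A)) * y^(|A|-r(A)).
G has 4 vertices, 4 edges. r(E) = 3.
Enumerate all 2^4 = 16 subsets.
Count subsets with r(E)-r(A)=1 and |A|-r(A)=0: 6.

6


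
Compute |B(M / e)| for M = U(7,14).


Contracting e from U(7,14) gives U(6,13).
Bases of U(6,13) = (13 choose 6) = 1716.

1716


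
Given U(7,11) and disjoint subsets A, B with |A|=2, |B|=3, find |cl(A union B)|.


|A union B| = 2 + 3 = 5 (disjoint).
In U(7,11), cl(S) = S if |S| < 7, else cl(S) = E.
Since 5 < 7, cl(A union B) = A union B.
|cl(A union B)| = 5.

5


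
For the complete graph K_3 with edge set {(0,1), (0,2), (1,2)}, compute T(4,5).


T(K_3; x,y) = x^2 + x + y.
T(4,5) = 16 + 4 + 5 = 25.

25


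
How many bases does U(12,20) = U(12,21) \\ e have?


Deleting e from U(12,21) gives U(12,20) since n > r.
Bases of U(12,20) = C(20,12) = 125970.

125970


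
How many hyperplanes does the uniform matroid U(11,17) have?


Hyperplanes of U(11,17) are flats of rank 10.
In a uniform matroid, these are exactly the (10)-element subsets.
Count = (17 choose 10) = 19448.

19448


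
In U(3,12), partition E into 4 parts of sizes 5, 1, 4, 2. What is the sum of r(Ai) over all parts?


r(Ai) = min(|Ai|, 3) for each part.
Sum = min(5,3) + min(1,3) + min(4,3) + min(2,3)
    = 3 + 1 + 3 + 2
    = 9.

9


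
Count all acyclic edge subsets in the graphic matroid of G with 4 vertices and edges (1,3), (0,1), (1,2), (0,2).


An independent set in a graphic matroid is an acyclic edge subset.
G has 4 vertices and 4 edges.
Enumerate all 2^4 = 16 subsets, checking for acyclicity.
Total independent sets = 14.

14


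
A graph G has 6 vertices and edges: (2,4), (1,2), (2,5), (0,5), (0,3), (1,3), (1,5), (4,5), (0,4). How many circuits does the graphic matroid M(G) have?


A circuit in a graphic matroid = edge set of a simple cycle.
G has 6 vertices and 9 edges.
Enumerating all minimal edge subsets forming cycles...
Total circuits found: 13.

13


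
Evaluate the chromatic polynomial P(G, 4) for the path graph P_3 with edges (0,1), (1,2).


P(P_3, k) = k * (k-1)^(2).
P(4) = 4 * 3^2 = 4 * 9 = 36.

36


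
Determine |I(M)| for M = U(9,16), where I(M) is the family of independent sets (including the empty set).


Independent sets of U(9,16) are all subsets of size <= 9.
Count = (16 choose 0) + (16 choose 1) + (16 choose 2) + (16 choose 3) + (16 choose 4) + (16 choose 5) + (16 choose 6) + (16 choose 7) + (16 choose 8) + (16 choose 9)
     = 1 + 16 + 120 + 560 + 1820 + 4368 + 8008 + 11440 + 12870 + 11440
     = 50643.

50643


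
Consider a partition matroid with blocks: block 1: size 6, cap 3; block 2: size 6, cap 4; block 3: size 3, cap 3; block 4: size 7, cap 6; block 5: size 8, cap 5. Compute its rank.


Rank of a partition matroid = sum of min(|Si|, ci) for each block.
= min(6,3) + min(6,4) + min(3,3) + min(7,6) + min(8,5)
= 3 + 4 + 3 + 6 + 5
= 21.

21


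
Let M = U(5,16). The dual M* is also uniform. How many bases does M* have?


The dual of U(r,n) is U(n-r, n) = U(11,16).
Bases of U(11,16) are all (11)-element subsets.
|B(M*)| = C(16,11) = 4368.

4368


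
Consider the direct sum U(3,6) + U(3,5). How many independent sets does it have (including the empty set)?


For a direct sum, |I(M1+M2)| = |I(M1)| * |I(M2)|.
|I(U(3,6))| = sum C(6,k) for k=0..3 = 42.
|I(U(3,5))| = sum C(5,k) for k=0..3 = 26.
Total = 42 * 26 = 1092.

1092


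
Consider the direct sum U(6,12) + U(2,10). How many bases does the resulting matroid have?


Bases of a direct sum M1 + M2: |B| = |B(M1)| * |B(M2)|.
|B(U(6,12))| = C(12,6) = 924.
|B(U(2,10))| = C(10,2) = 45.
Total bases = 924 * 45 = 41580.

41580


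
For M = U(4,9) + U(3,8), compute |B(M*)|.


(M1+M2)* = M1* + M2*.
M1* = U(5,9), bases: C(9,5) = 126.
M2* = U(5,8), bases: C(8,5) = 56.
|B(M*)| = 126 * 56 = 7056.

7056


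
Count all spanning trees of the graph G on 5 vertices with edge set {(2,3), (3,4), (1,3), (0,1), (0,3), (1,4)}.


By Kirchhoff's matrix tree theorem, the number of spanning trees equals
the determinant of any cofactor of the Laplacian matrix L.
G has 5 vertices and 6 edges.
Computing the (4 x 4) cofactor determinant gives 8.

8


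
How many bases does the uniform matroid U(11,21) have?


Bases of U(11,21) are all 11-element subsets of the 21-element ground set.
Number of bases = C(21,11).
C(21,11) = 352716.

352716


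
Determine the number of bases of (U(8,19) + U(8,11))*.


(M1+M2)* = M1* + M2*.
M1* = U(11,19), bases: C(19,11) = 75582.
M2* = U(3,11), bases: C(11,3) = 165.
|B(M*)| = 75582 * 165 = 12471030.

12471030


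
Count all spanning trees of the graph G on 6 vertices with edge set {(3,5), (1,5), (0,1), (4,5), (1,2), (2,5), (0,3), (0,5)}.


By Kirchhoff's matrix tree theorem, the number of spanning trees equals
the determinant of any cofactor of the Laplacian matrix L.
G has 6 vertices and 8 edges.
Computing the (5 x 5) cofactor determinant gives 21.

21


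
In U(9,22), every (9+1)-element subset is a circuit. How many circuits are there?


In U(9,22), circuits are the (10)-element subsets.
Any set of 10 elements is dependent, and removing any one element gives
an independent set of size 9, so it is a minimal dependent set.
Number of circuits = C(22,10) = 22! / (10! * 12!) = 646646.

646646


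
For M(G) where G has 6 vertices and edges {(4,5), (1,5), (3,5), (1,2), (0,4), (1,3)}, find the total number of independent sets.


An independent set in a graphic matroid is an acyclic edge subset.
G has 6 vertices and 6 edges.
Enumerate all 2^6 = 64 subsets, checking for acyclicity.
Total independent sets = 56.

56


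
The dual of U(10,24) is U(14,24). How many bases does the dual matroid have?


The dual of U(r,n) is U(n-r, n) = U(14,24).
Bases of U(14,24) are all (14)-element subsets.
|B(M*)| = C(24,14) = 24! / (14! * 10!) = 1961256.

1961256


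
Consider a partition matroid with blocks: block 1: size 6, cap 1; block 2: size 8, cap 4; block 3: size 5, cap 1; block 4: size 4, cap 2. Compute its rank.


Rank of a partition matroid = sum of min(|Si|, ci) for each block.
= min(6,1) + min(8,4) + min(5,1) + min(4,2)
= 1 + 4 + 1 + 2
= 8.

8


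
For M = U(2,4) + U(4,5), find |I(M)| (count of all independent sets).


For a direct sum, |I(M1+M2)| = |I(M1)| * |I(M2)|.
|I(U(2,4))| = sum C(4,k) for k=0..2 = 11.
|I(U(4,5))| = sum C(5,k) for k=0..4 = 31.
Total = 11 * 31 = 341.

341


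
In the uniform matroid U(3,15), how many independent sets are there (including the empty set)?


Independent sets of U(3,15) are all subsets of size <= 3.
Count = (15 choose 0) + (15 choose 1) + (15 choose 2) + (15 choose 3)
     = 1 + 15 + 105 + 455
     = 576.

576


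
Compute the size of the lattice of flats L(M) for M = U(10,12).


Flats of U(10,12): every subset of size < 10 is a flat, plus E itself.
Count = (12 choose 0) + (12 choose 1) + (12 choose 2) + (12 choose 3) + (12 choose 4) + (12 choose 5) + (12 choose 6) + (12 choose 7) + (12 choose 8) + (12 choose 9) + 1
     = 1 + 12 + 66 + 220 + 495 + 792 + 924 + 792 + 495 + 220 + 1
     = 4018.

4018


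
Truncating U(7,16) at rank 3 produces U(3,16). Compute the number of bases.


Truncating U(7,16) to rank 3 gives U(3,16).
Bases of U(3,16) are all 3-element subsets of 16 elements.
Number of bases = (16 choose 3) = 560.

560


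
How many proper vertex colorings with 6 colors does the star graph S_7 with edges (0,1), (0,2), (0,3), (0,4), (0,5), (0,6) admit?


P(tree, k) = k * (k-1)^(6) for any tree on 7 vertices.
P(6) = 6 * 5^6 = 6 * 15625 = 93750.

93750


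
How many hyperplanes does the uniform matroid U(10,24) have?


Hyperplanes of U(10,24) are flats of rank 9.
In a uniform matroid, these are exactly the (9)-element subsets.
Count = C(24,9) = 24! / (9! * 15!) = 1307504.

1307504


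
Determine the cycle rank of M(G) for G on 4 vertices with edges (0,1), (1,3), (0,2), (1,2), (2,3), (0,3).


Cycle rank (nullity) = |E| - r(M) = |E| - (|V| - c).
|E| = 6, |V| = 4, c = 1.
Nullity = 6 - (4 - 1) = 6 - 3 = 3.

3


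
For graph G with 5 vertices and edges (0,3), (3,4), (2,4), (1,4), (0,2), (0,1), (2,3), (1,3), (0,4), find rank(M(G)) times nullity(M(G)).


r(M) = |V| - c = 5 - 1 = 4.
nullity = |E| - r(M) = 9 - 4 = 5.
Product = 4 * 5 = 20.

20


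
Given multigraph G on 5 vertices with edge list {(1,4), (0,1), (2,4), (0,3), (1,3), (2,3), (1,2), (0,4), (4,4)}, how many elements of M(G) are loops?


In a graphic matroid, a loop is a self-loop edge (u,u) with rank 0.
Examining all 9 edges for self-loops...
Self-loops found: (4,4)
Number of loops = 1.

1


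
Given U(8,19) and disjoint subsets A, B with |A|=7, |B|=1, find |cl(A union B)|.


|A union B| = 7 + 1 = 8 (disjoint).
In U(8,19), cl(S) = S if |S| < 8, else cl(S) = E.
Since 8 >= 8, cl(A union B) = E.
|cl(A union B)| = 19.

19


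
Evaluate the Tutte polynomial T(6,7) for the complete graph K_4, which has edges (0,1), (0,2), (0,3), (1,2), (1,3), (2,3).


T(K_4; x,y) = x^3 + 3x^2 + 4xy + 2x + y^3 + 3y^2 + 2y.
Substituting x=6, y=7:
= 216 + 108 + 168 + 12 + 343 + 147 + 14
= 1008.

1008


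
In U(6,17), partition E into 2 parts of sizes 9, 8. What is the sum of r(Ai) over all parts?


r(Ai) = min(|Ai|, 6) for each part.
Sum = min(9,6) + min(8,6)
    = 6 + 6
    = 12.

12


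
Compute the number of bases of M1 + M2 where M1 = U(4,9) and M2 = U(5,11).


Bases of a direct sum M1 + M2: |B| = |B(M1)| * |B(M2)|.
|B(U(4,9))| = C(9,4) = 126.
|B(U(5,11))| = C(11,5) = 462.
Total bases = 126 * 462 = 58212.

58212


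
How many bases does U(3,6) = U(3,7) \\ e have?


Deleting e from U(3,7) gives U(3,6) since n > r.
Bases of U(3,6) = (6 choose 3) = 20.

20


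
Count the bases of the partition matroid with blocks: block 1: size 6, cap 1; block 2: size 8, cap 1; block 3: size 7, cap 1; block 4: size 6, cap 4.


A basis picks exactly ci elements from block i.
Number of bases = product of C(|Si|, ci).
= C(6,1) * C(8,1) * C(7,1) * C(6,4)
= 6 * 8 * 7 * 15
= 5040.

5040


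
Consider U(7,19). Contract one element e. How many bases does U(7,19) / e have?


Contracting e from U(7,19) gives U(6,18).
Bases of U(6,18) = (18 choose 6) = 18564.

18564


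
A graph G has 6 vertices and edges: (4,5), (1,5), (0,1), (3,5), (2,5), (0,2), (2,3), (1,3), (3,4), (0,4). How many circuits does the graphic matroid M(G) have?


A circuit in a graphic matroid = edge set of a simple cycle.
G has 6 vertices and 10 edges.
Enumerating all minimal edge subsets forming cycles...
Total circuits found: 24.

24


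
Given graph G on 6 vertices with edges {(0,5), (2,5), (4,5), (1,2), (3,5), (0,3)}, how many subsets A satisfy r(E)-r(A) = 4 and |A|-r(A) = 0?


R(x,y) = sum over A in 2^E of x^(r(E)-r(A)) * y^(|A|-r(A)).
G has 6 vertices, 6 edges. r(E) = 5.
Enumerate all 2^6 = 64 subsets.
Count subsets with r(E)-r(A)=4 and |A|-r(A)=0: 6.

6


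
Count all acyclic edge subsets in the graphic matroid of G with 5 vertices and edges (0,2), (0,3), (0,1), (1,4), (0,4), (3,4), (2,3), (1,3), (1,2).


An independent set in a graphic matroid is an acyclic edge subset.
G has 5 vertices and 9 edges.
Enumerate all 2^9 = 512 subsets, checking for acyclicity.
Total independent sets = 198.

198


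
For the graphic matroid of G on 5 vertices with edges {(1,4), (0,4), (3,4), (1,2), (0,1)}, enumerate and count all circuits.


A circuit in a graphic matroid = edge set of a simple cycle.
G has 5 vertices and 5 edges.
Enumerating all minimal edge subsets forming cycles...
Total circuits found: 1.

1


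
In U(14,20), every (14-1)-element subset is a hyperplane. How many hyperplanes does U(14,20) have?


Hyperplanes of U(14,20) are flats of rank 13.
In a uniform matroid, these are exactly the (13)-element subsets.
Count = C(20,13) = 77520.

77520


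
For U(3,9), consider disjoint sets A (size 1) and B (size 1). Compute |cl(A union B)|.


|A union B| = 1 + 1 = 2 (disjoint).
In U(3,9), cl(S) = S if |S| < 3, else cl(S) = E.
Since 2 < 3, cl(A union B) = A union B.
|cl(A union B)| = 2.

2


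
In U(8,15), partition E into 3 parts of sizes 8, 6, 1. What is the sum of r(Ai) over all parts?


r(Ai) = min(|Ai|, 8) for each part.
Sum = min(8,8) + min(6,8) + min(1,8)
    = 8 + 6 + 1
    = 15.

15


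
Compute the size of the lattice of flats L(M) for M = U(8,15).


Flats of U(8,15): every subset of size < 8 is a flat, plus E itself.
Count = (15 choose 0) + (15 choose 1) + (15 choose 2) + (15 choose 3) + (15 choose 4) + (15 choose 5) + (15 choose 6) + (15 choose 7) + 1
     = 1 + 15 + 105 + 455 + 1365 + 3003 + 5005 + 6435 + 1
     = 16385.

16385


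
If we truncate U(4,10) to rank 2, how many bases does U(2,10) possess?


Truncating U(4,10) to rank 2 gives U(2,10).
Bases of U(2,10) are all 2-element subsets of 10 elements.
Number of bases = (10 choose 2) = 45.

45


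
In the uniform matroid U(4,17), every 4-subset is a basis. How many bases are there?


Bases of U(4,17) are all 4-element subsets of the 17-element ground set.
Number of bases = C(17,4).
C(17,4) = 17! / (4! * 13!) = 2380.

2380


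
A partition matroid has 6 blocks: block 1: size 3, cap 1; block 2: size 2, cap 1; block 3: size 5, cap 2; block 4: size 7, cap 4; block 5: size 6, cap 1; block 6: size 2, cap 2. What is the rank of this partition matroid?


Rank of a partition matroid = sum of min(|Si|, ci) for each block.
= min(3,1) + min(2,1) + min(5,2) + min(7,4) + min(6,1) + min(2,2)
= 1 + 1 + 2 + 4 + 1 + 2
= 11.

11


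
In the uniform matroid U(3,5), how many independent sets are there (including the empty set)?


Independent sets of U(3,5) are all subsets of size <= 3.
Count = (5 choose 0) + (5 choose 1) + (5 choose 2) + (5 choose 3)
     = 1 + 5 + 10 + 10
     = 26.

26


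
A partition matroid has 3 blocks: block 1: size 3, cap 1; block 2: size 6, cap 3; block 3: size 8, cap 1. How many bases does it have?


A basis picks exactly ci elements from block i.
Number of bases = product of C(|Si|, ci).
= C(3,1) * C(6,3) * C(8,1)
= 3 * 20 * 8
= 480.

480


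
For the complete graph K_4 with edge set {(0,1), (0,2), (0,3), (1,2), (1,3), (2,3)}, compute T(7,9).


T(K_4; x,y) = x^3 + 3x^2 + 4xy + 2x + y^3 + 3y^2 + 2y.
Substituting x=7, y=9:
= 343 + 147 + 252 + 14 + 729 + 243 + 18
= 1746.

1746


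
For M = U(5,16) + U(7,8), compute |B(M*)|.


(M1+M2)* = M1* + M2*.
M1* = U(11,16), bases: C(16,11) = 4368.
M2* = U(1,8), bases: C(8,1) = 8.
|B(M*)| = 4368 * 8 = 34944.

34944


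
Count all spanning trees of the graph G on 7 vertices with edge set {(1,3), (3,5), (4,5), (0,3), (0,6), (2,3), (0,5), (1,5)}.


By Kirchhoff's matrix tree theorem, the number of spanning trees equals
the determinant of any cofactor of the Laplacian matrix L.
G has 7 vertices and 8 edges.
Computing the (6 x 6) cofactor determinant gives 8.

8


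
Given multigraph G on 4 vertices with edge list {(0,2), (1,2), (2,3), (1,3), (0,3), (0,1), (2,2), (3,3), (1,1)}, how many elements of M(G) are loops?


In a graphic matroid, a loop is a self-loop edge (u,u) with rank 0.
Examining all 9 edges for self-loops...
Self-loops found: (2,2), (3,3), (1,1)
Number of loops = 3.

3


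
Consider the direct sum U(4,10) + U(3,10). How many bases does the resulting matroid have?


Bases of a direct sum M1 + M2: |B| = |B(M1)| * |B(M2)|.
|B(U(4,10))| = C(10,4) = 210.
|B(U(3,10))| = C(10,3) = 120.
Total bases = 210 * 120 = 25200.

25200


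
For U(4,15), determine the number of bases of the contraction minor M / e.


Contracting e from U(4,15) gives U(3,14).
Bases of U(3,14) = (14 choose 3) = 364.

364


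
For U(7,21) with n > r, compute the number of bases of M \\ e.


Deleting e from U(7,21) gives U(7,20) since n > r.
Bases of U(7,20) = C(20,7) = 77520.

77520


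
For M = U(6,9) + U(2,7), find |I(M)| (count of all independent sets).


For a direct sum, |I(M1+M2)| = |I(M1)| * |I(M2)|.
|I(U(6,9))| = sum C(9,k) for k=0..6 = 466.
|I(U(2,7))| = sum C(7,k) for k=0..2 = 29.
Total = 466 * 29 = 13514.

13514


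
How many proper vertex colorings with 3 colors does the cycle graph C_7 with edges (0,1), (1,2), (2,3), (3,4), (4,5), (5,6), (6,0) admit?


P(C_7, k) = (k-1)^7 + (-1)^7*(k-1).
P(3) = (2)^7 - 2
= 128 - 2 = 126.

126


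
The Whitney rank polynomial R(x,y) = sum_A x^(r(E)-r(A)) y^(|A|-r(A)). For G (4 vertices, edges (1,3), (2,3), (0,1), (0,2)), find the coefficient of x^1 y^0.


R(x,y) = sum over A in 2^E of x^(r(E)-r(A)) * y^(|A|-r(A)).
G has 4 vertices, 4 edges. r(E) = 3.
Enumerate all 2^4 = 16 subsets.
Count subsets with r(E)-r(A)=1 and |A|-r(A)=0: 6.

6


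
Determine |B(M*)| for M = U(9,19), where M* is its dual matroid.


The dual of U(r,n) is U(n-r, n) = U(10,19).
Bases of U(10,19) are all (10)-element subsets.
|B(M*)| = (19 choose 10) = 92378.

92378


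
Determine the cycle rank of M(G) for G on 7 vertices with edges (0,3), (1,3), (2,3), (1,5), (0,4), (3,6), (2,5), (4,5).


Cycle rank (nullity) = |E| - r(M) = |E| - (|V| - c).
|E| = 8, |V| = 7, c = 1.
Nullity = 8 - (7 - 1) = 8 - 6 = 2.

2


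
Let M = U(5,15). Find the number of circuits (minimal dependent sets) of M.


In U(5,15), circuits are the (6)-element subsets.
Any set of 6 elements is dependent, and removing any one element gives
an independent set of size 5, so it is a minimal dependent set.
Number of circuits = (15 choose 6) = 5005.

5005


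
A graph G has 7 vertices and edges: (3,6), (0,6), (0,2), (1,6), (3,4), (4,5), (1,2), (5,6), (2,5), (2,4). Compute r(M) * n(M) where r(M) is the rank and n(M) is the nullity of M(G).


r(M) = |V| - c = 7 - 1 = 6.
nullity = |E| - r(M) = 10 - 6 = 4.
Product = 6 * 4 = 24.

24


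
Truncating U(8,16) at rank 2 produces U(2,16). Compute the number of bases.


Truncating U(8,16) to rank 2 gives U(2,16).
Bases of U(2,16) are all 2-element subsets of 16 elements.
Number of bases = C(16,2) = (16 * 15) / (1 * 2) = 120.

120


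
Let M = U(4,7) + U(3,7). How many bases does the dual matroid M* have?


(M1+M2)* = M1* + M2*.
M1* = U(3,7), bases: C(7,3) = 35.
M2* = U(4,7), bases: C(7,4) = 35.
|B(M*)| = 35 * 35 = 1225.

1225


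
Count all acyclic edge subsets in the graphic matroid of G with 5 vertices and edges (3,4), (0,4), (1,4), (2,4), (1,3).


An independent set in a graphic matroid is an acyclic edge subset.
G has 5 vertices and 5 edges.
Enumerate all 2^5 = 32 subsets, checking for acyclicity.
Total independent sets = 28.

28


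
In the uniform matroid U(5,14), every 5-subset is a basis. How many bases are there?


Bases of U(5,14) are all 5-element subsets of the 14-element ground set.
Number of bases = C(14,5).
(14 choose 5) = 2002.

2002


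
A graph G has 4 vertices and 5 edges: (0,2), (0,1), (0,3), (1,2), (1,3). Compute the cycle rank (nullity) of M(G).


Cycle rank (nullity) = |E| - r(M) = |E| - (|V| - c).
|E| = 5, |V| = 4, c = 1.
Nullity = 5 - (4 - 1) = 5 - 3 = 2.

2


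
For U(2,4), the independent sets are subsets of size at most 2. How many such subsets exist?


Independent sets of U(2,4) are all subsets of size <= 2.
Count = (4 choose 0) + (4 choose 1) + (4 choose 2)
     = 1 + 4 + 6
     = 11.

11


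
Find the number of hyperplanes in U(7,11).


Hyperplanes of U(7,11) are flats of rank 6.
In a uniform matroid, these are exactly the (6)-element subsets.
Count = C(11,6) = 462.

462


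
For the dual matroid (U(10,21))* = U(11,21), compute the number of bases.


The dual of U(r,n) is U(n-r, n) = U(11,21).
Bases of U(11,21) are all (11)-element subsets.
|B(M*)| = C(21,11) = 21! / (11! * 10!) = 352716.

352716


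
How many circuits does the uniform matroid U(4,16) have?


In U(4,16), circuits are the (5)-element subsets.
Any set of 5 elements is dependent, and removing any one element gives
an independent set of size 4, so it is a minimal dependent set.
Number of circuits = C(16,5) = 16! / (5! * 11!) = 4368.

4368


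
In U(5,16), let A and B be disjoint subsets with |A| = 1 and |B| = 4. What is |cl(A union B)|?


|A union B| = 1 + 4 = 5 (disjoint).
In U(5,16), cl(S) = S if |S| < 5, else cl(S) = E.
Since 5 >= 5, cl(A union B) = E.
|cl(A union B)| = 16.

16


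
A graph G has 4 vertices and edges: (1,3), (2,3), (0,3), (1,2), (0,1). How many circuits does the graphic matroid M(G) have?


A circuit in a graphic matroid = edge set of a simple cycle.
G has 4 vertices and 5 edges.
Enumerating all minimal edge subsets forming cycles...
Total circuits found: 3.

3


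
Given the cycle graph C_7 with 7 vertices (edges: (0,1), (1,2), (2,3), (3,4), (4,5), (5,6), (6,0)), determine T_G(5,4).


T(C_7; x,y) = x + x^2 + ... + x^(6) + y.
T(5,4) = 5^1 + 5^2 + 5^3 + 5^4 + 5^5 + 5^6 + 4
= 5 + 25 + 125 + 625 + 3125 + 15625 + 4
= 19534.

19534


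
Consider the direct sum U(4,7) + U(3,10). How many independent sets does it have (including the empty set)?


For a direct sum, |I(M1+M2)| = |I(M1)| * |I(M2)|.
|I(U(4,7))| = sum C(7,k) for k=0..4 = 99.
|I(U(3,10))| = sum C(10,k) for k=0..3 = 176.
Total = 99 * 176 = 17424.

17424


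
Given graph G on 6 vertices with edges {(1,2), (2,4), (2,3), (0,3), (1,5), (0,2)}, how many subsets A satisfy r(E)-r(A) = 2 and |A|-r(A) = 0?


R(x,y) = sum over A in 2^E of x^(r(E)-r(A)) * y^(|A|-r(A)).
G has 6 vertices, 6 edges. r(E) = 5.
Enumerate all 2^6 = 64 subsets.
Count subsets with r(E)-r(A)=2 and |A|-r(A)=0: 19.

19


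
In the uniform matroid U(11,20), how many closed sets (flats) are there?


Flats of U(11,20): every subset of size < 11 is a flat, plus E itself.
Count = (20 choose 0) + (20 choose 1) + (20 choose 2) + (20 choose 3) + (20 choose 4) + (20 choose 5) + (20 choose 6) + (20 choose 7) + (20 choose 8) + (20 choose 9) + (20 choose 10) + 1
     = 1 + 20 + 190 + 1140 + 4845 + 15504 + 38760 + 77520 + 125970 + 167960 + 184756 + 1
     = 616667.

616667


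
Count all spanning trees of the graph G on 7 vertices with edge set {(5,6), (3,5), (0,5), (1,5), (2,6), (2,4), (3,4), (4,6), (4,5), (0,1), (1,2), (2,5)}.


By Kirchhoff's matrix tree theorem, the number of spanning trees equals
the determinant of any cofactor of the Laplacian matrix L.
G has 7 vertices and 12 edges.
Computing the (6 x 6) cofactor determinant gives 257.

257


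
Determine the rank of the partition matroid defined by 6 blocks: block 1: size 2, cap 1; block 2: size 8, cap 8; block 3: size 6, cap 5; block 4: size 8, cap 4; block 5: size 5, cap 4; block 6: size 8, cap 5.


Rank of a partition matroid = sum of min(|Si|, ci) for each block.
= min(2,1) + min(8,8) + min(6,5) + min(8,4) + min(5,4) + min(8,5)
= 1 + 8 + 5 + 4 + 4 + 5
= 27.

27


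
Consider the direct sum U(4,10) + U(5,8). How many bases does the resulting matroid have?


Bases of a direct sum M1 + M2: |B| = |B(M1)| * |B(M2)|.
|B(U(4,10))| = C(10,4) = 210.
|B(U(5,8))| = C(8,5) = 56.
Total bases = 210 * 56 = 11760.

11760


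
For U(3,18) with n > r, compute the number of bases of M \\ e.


Deleting e from U(3,18) gives U(3,17) since n > r.
Bases of U(3,17) = C(17,3) = (17 * 16 * 15) / (1 * 2 * 3) = 680.

680


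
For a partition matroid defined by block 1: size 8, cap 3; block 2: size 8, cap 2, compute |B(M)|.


A basis picks exactly ci elements from block i.
Number of bases = product of C(|Si|, ci).
= C(8,3) * C(8,2)
= 56 * 28
= 1568.

1568


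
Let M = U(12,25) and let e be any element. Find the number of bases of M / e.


Contracting e from U(12,25) gives U(11,24).
Bases of U(11,24) = C(24,11) = 24! / (11! * 13!) = 2496144.

2496144


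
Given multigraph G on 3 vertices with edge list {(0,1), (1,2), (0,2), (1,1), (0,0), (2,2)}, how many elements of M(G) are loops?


In a graphic matroid, a loop is a self-loop edge (u,u) with rank 0.
Examining all 6 edges for self-loops...
Self-loops found: (1,1), (0,0), (2,2)
Number of loops = 3.

3


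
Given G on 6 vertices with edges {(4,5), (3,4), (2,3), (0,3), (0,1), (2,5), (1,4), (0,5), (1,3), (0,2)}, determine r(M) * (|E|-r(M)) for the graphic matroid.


r(M) = |V| - c = 6 - 1 = 5.
nullity = |E| - r(M) = 10 - 5 = 5.
Product = 5 * 5 = 25.

25


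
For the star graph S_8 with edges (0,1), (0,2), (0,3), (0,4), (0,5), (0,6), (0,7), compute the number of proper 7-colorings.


P(tree, k) = k * (k-1)^(7) for any tree on 8 vertices.
P(7) = 7 * 6^7 = 7 * 279936 = 1959552.

1959552


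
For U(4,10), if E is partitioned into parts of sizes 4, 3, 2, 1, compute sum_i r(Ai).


r(Ai) = min(|Ai|, 4) for each part.
Sum = min(4,4) + min(3,4) + min(2,4) + min(1,4)
    = 4 + 3 + 2 + 1
    = 10.

10


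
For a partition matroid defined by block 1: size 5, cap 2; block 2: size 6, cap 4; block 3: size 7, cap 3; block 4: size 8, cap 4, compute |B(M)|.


A basis picks exactly ci elements from block i.
Number of bases = product of C(|Si|, ci).
= C(5,2) * C(6,4) * C(7,3) * C(8,4)
= 10 * 15 * 35 * 70
= 367500.

367500


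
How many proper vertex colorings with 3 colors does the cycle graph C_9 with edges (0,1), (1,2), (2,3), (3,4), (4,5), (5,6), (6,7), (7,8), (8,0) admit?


P(C_9, k) = (k-1)^9 + (-1)^9*(k-1).
P(3) = (2)^9 - 2
= 512 - 2 = 510.

510


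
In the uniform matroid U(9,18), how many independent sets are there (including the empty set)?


Independent sets of U(9,18) are all subsets of size <= 9.
Count = (18 choose 0) + (18 choose 1) + (18 choose 2) + (18 choose 3) + (18 choose 4) + (18 choose 5) + (18 choose 6) + (18 choose 7) + (18 choose 8) + (18 choose 9)
     = 1 + 18 + 153 + 816 + 3060 + 8568 + 18564 + 31824 + 43758 + 48620
     = 155382.

155382


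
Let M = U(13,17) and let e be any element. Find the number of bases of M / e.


Contracting e from U(13,17) gives U(12,16).
Bases of U(12,16) = C(16,12) = 1820.

1820


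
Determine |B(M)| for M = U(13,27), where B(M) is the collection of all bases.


Bases of U(13,27) are all 13-element subsets of the 27-element ground set.
Number of bases = C(27,13).
C(27,13) = 20058300.

20058300


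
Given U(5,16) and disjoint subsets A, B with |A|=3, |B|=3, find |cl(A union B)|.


|A union B| = 3 + 3 = 6 (disjoint).
In U(5,16), cl(S) = S if |S| < 5, else cl(S) = E.
Since 6 >= 5, cl(A union B) = E.
|cl(A union B)| = 16.

16


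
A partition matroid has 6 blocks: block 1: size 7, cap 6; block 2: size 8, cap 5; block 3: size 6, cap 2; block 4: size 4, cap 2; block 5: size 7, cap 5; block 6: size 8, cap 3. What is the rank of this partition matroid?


Rank of a partition matroid = sum of min(|Si|, ci) for each block.
= min(7,6) + min(8,5) + min(6,2) + min(4,2) + min(7,5) + min(8,3)
= 6 + 5 + 2 + 2 + 5 + 3
= 23.

23


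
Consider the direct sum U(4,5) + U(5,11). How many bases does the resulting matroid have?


Bases of a direct sum M1 + M2: |B| = |B(M1)| * |B(M2)|.
|B(U(4,5))| = C(5,4) = 5.
|B(U(5,11))| = C(11,5) = 462.
Total bases = 5 * 462 = 2310.

2310


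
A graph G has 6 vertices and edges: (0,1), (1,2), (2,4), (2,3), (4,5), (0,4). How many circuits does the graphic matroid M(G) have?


A circuit in a graphic matroid = edge set of a simple cycle.
G has 6 vertices and 6 edges.
Enumerating all minimal edge subsets forming cycles...
Total circuits found: 1.

1


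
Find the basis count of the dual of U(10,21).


The dual of U(r,n) is U(n-r, n) = U(11,21).
Bases of U(11,21) are all (11)-element subsets.
|B(M*)| = (21 choose 11) = 352716.

352716


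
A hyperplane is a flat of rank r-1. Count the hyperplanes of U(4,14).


Hyperplanes of U(4,14) are flats of rank 3.
In a uniform matroid, these are exactly the (3)-element subsets.
Count = (14 choose 3) = 364.

364


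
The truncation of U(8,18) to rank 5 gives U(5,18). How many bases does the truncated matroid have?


Truncating U(8,18) to rank 5 gives U(5,18).
Bases of U(5,18) are all 5-element subsets of 18 elements.
Number of bases = C(18,5) = 18! / (5! * 13!) = 8568.

8568


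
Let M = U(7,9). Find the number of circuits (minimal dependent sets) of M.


In U(7,9), circuits are the (8)-element subsets.
Any set of 8 elements is dependent, and removing any one element gives
an independent set of size 7, so it is a minimal dependent set.
Number of circuits = C(9,8) = 9! / (8! * 1!) = 9.

9


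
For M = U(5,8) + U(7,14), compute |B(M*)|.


(M1+M2)* = M1* + M2*.
M1* = U(3,8), bases: C(8,3) = 56.
M2* = U(7,14), bases: C(14,7) = 3432.
|B(M*)| = 56 * 3432 = 192192.

192192


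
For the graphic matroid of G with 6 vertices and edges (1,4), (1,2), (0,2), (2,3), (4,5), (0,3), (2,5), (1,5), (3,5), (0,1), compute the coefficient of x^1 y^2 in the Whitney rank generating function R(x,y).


R(x,y) = sum over A in 2^E of x^(r(E)-r(A)) * y^(|A|-r(A)).
G has 6 vertices, 10 edges. r(E) = 5.
Enumerate all 2^10 = 1024 subsets.
Count subsets with r(E)-r(A)=1 and |A|-r(A)=2: 49.

49


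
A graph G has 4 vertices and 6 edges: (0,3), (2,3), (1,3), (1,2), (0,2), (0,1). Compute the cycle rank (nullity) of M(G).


Cycle rank (nullity) = |E| - r(M) = |E| - (|V| - c).
|E| = 6, |V| = 4, c = 1.
Nullity = 6 - (4 - 1) = 6 - 3 = 3.

3


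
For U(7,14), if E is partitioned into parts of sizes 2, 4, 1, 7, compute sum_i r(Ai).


r(Ai) = min(|Ai|, 7) for each part.
Sum = min(2,7) + min(4,7) + min(1,7) + min(7,7)
    = 2 + 4 + 1 + 7
    = 14.

14


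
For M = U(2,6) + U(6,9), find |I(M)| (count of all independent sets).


For a direct sum, |I(M1+M2)| = |I(M1)| * |I(M2)|.
|I(U(2,6))| = sum C(6,k) for k=0..2 = 22.
|I(U(6,9))| = sum C(9,k) for k=0..6 = 466.
Total = 22 * 466 = 10252.

10252


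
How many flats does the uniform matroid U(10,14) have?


Flats of U(10,14): every subset of size < 10 is a flat, plus E itself.
Count = C(14,0) + C(14,1) + C(14,2) + C(14,3) + C(14,4) + C(14,5) + C(14,6) + C(14,7) + C(14,8) + C(14,9) + 1
     = 1 + 14 + 91 + 364 + 1001 + 2002 + 3003 + 3432 + 3003 + 2002 + 1
     = 14914.

14914


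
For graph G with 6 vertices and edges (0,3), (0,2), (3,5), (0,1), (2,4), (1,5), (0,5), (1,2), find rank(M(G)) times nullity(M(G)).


r(M) = |V| - c = 6 - 1 = 5.
nullity = |E| - r(M) = 8 - 5 = 3.
Product = 5 * 3 = 15.

15


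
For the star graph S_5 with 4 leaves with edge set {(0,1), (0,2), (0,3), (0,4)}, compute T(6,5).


A star on 5 vertices is a tree with 4 edges.
T(x,y) = x^(4) for any tree.
T(6,5) = 6^4 = 1296.

1296


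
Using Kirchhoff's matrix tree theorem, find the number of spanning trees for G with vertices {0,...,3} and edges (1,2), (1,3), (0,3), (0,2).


By Kirchhoff's matrix tree theorem, the number of spanning trees equals
the determinant of any cofactor of the Laplacian matrix L.
G has 4 vertices and 4 edges.
Computing the (3 x 3) cofactor determinant gives 4.

4


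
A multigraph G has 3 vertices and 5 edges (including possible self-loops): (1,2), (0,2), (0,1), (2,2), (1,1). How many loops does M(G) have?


In a graphic matroid, a loop is a self-loop edge (u,u) with rank 0.
Examining all 5 edges for self-loops...
Self-loops found: (2,2), (1,1)
Number of loops = 2.

2


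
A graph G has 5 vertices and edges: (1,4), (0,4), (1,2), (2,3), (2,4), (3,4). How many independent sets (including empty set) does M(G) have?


An independent set in a graphic matroid is an acyclic edge subset.
G has 5 vertices and 6 edges.
Enumerate all 2^6 = 64 subsets, checking for acyclicity.
Total independent sets = 48.

48


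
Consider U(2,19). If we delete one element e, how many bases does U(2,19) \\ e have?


Deleting e from U(2,19) gives U(2,18) since n > r.
Bases of U(2,18) = C(18,2) = 18! / (2! * 16!) = 153.

153


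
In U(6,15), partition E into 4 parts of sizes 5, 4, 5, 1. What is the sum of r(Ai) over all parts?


r(Ai) = min(|Ai|, 6) for each part.
Sum = min(5,6) + min(4,6) + min(5,6) + min(1,6)
    = 5 + 4 + 5 + 1
    = 15.

15


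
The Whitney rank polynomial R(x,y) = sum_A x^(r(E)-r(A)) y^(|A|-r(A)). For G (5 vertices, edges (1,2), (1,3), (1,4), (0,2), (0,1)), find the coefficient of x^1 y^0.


R(x,y) = sum over A in 2^E of x^(r(E)-r(A)) * y^(|A|-r(A)).
G has 5 vertices, 5 edges. r(E) = 4.
Enumerate all 2^5 = 32 subsets.
Count subsets with r(E)-r(A)=1 and |A|-r(A)=0: 9.

9


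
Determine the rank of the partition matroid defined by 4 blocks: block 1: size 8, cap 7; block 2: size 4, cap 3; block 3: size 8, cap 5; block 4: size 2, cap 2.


Rank of a partition matroid = sum of min(|Si|, ci) for each block.
= min(8,7) + min(4,3) + min(8,5) + min(2,2)
= 7 + 3 + 5 + 2
= 17.

17


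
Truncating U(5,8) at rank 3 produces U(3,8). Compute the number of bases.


Truncating U(5,8) to rank 3 gives U(3,8).
Bases of U(3,8) are all 3-element subsets of 8 elements.
Number of bases = C(8,3) = (8 * 7 * 6) / (1 * 2 * 3) = 56.

56


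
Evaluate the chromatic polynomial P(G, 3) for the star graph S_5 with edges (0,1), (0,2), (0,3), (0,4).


P(tree, k) = k * (k-1)^(4) for any tree on 5 vertices.
P(3) = 3 * 2^4 = 3 * 16 = 48.

48


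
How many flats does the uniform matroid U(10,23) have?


Flats of U(10,23): every subset of size < 10 is a flat, plus E itself.
Count = C(23,0) + C(23,1) + C(23,2) + C(23,3) + C(23,4) + C(23,5) + C(23,6) + C(23,7) + C(23,8) + C(23,9) + 1
     = 1 + 23 + 253 + 1771 + 8855 + 33649 + 100947 + 245157 + 490314 + 817190 + 1
     = 1698161.

1698161


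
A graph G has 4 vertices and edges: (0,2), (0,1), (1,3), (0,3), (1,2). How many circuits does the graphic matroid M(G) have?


A circuit in a graphic matroid = edge set of a simple cycle.
G has 4 vertices and 5 edges.
Enumerating all minimal edge subsets forming cycles...
Total circuits found: 3.

3


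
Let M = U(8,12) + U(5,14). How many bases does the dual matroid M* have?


(M1+M2)* = M1* + M2*.
M1* = U(4,12), bases: C(12,4) = 495.
M2* = U(9,14), bases: C(14,9) = 2002.
|B(M*)| = 495 * 2002 = 990990.

990990


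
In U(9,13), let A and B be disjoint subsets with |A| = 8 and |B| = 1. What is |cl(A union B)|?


|A union B| = 8 + 1 = 9 (disjoint).
In U(9,13), cl(S) = S if |S| < 9, else cl(S) = E.
Since 9 >= 9, cl(A union B) = E.
|cl(A union B)| = 13.

13


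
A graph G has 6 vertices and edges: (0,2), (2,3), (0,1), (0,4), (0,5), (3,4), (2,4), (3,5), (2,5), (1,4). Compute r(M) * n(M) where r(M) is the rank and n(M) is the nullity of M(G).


r(M) = |V| - c = 6 - 1 = 5.
nullity = |E| - r(M) = 10 - 5 = 5.
Product = 5 * 5 = 25.

25


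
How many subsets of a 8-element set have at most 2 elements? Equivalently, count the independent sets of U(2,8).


Independent sets of U(2,8) are all subsets of size <= 2.
Count = C(8,0) + C(8,1) + C(8,2)
     = 1 + 8 + 28
     = 37.

37


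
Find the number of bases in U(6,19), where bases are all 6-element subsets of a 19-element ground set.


Bases of U(6,19) are all 6-element subsets of the 19-element ground set.
Number of bases = C(19,6).
C(19,6) = 27132.

27132


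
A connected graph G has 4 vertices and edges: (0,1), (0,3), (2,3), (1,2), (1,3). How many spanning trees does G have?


By Kirchhoff's matrix tree theorem, the number of spanning trees equals
the determinant of any cofactor of the Laplacian matrix L.
G has 4 vertices and 5 edges.
Computing the (3 x 3) cofactor determinant gives 8.

8


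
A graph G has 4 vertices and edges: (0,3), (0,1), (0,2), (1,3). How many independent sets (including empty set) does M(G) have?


An independent set in a graphic matroid is an acyclic edge subset.
G has 4 vertices and 4 edges.
Enumerate all 2^4 = 16 subsets, checking for acyclicity.
Total independent sets = 14.

14


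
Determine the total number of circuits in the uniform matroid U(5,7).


In U(5,7), circuits are the (6)-element subsets.
Any set of 6 elements is dependent, and removing any one element gives
an independent set of size 5, so it is a minimal dependent set.
Number of circuits = (7 choose 6) = 7.

7


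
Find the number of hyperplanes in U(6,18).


Hyperplanes of U(6,18) are flats of rank 5.
In a uniform matroid, these are exactly the (5)-element subsets.
Count = C(18,5) = 18! / (5! * 13!) = 8568.

8568


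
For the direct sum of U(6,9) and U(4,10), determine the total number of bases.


Bases of a direct sum M1 + M2: |B| = |B(M1)| * |B(M2)|.
|B(U(6,9))| = C(9,6) = 84.
|B(U(4,10))| = C(10,4) = 210.
Total bases = 84 * 210 = 17640.

17640


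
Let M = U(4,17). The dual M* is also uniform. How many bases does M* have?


The dual of U(r,n) is U(n-r, n) = U(13,17).
Bases of U(13,17) are all (13)-element subsets.
|B(M*)| = C(17,13) = 17! / (13! * 4!) = 2380.

2380
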